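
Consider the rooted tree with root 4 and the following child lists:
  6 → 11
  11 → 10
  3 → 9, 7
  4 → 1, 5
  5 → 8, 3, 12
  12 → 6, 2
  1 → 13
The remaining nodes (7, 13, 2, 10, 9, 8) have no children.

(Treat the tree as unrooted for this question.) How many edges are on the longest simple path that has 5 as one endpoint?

The node farthest from 5 is 10, via 5-12-6-11-10 — 4 edges.

4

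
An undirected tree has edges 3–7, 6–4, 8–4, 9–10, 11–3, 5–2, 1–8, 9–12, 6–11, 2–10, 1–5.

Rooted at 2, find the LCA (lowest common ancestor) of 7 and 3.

3

7's ancestor chain is 7, 3, 11, 6, 4, 8, 1, 5, 2 and 3's is 3, 11, 6, 4, 8, 1, 5, 2; they first meet at 3.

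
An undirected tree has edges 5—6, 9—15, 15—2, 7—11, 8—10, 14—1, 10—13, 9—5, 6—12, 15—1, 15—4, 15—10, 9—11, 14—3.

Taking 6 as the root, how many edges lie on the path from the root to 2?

Path from 6 to 2: 6 – 5 – 9 – 15 – 2, which has 4 edges.

4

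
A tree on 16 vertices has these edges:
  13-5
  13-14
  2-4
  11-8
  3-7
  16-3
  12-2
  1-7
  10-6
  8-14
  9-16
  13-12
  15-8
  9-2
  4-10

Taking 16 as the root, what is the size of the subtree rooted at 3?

3

Descendants of 3 (including itself): 3, 7, 1. That's 3.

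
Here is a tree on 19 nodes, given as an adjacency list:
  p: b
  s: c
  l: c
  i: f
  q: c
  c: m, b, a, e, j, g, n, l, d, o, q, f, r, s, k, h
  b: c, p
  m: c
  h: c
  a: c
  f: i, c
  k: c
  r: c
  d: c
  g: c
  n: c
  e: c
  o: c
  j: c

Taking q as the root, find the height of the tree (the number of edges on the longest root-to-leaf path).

A deepest node is i, reached by q-c-f-i.
That path has 3 edges, so the height is 3.

3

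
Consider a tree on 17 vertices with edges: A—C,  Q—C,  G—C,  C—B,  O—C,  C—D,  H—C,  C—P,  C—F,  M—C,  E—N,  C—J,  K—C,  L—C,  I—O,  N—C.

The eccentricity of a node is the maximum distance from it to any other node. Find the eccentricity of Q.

A farthest node from Q is E (I also at distance 3).
The path Q–C–N–E has 3 edges.

3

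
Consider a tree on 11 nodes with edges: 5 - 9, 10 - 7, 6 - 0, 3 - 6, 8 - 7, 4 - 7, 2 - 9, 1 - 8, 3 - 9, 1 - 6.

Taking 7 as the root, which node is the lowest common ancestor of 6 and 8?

Path 6→root: 6 1 8 7; path 8→root: 8 7.
First common node: 8.

8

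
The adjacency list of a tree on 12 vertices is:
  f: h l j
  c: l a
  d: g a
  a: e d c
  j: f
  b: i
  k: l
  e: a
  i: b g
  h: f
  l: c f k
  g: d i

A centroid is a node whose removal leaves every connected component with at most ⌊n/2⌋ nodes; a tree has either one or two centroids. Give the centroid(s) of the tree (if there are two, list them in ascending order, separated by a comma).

Delete a: the remaining components have sizes 6, 4, 1. Max 6 ≤ 6, so a is a centroid.
Its neighbour c also leaves a largest component of size 6, so both are centroids.

a, c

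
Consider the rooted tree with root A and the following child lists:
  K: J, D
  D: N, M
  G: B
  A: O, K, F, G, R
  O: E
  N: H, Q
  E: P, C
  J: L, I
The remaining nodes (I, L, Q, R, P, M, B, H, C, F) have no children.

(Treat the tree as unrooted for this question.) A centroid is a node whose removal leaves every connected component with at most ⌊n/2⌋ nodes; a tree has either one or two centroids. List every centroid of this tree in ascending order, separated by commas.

A, K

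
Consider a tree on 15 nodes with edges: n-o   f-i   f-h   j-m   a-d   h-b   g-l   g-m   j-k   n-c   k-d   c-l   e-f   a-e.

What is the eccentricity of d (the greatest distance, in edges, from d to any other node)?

The node farthest from d is o, via d-k-j-m-g-l-c-n-o — 8 edges.

8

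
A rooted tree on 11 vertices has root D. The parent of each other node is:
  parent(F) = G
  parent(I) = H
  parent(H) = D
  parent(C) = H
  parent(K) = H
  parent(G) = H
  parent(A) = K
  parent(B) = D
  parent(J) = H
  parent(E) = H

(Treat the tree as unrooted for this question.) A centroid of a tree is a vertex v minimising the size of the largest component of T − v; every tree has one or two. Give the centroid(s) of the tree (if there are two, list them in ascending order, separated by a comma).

Delete H: the remaining components have sizes 2, 2, 2, 1, 1, 1, 1. Max 2 ≤ 5, so H is a centroid.
No neighbour of H does as well, so H is the unique centroid.

H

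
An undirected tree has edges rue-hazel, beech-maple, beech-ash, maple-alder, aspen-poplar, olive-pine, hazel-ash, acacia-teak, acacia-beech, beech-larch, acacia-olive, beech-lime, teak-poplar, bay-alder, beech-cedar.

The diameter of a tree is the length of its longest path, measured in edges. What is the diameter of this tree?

Starting from aspen, a farthest node is bay at distance 7.
One longest path: aspen - poplar - teak - acacia - beech - maple - alder - bay.
So the diameter is 7.

7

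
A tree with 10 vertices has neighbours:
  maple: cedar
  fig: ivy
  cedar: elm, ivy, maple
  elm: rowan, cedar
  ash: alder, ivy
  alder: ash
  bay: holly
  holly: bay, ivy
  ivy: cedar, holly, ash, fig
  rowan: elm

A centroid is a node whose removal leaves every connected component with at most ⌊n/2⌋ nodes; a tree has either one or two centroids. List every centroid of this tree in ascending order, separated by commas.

ivy

Removing ivy splits the tree into components of sizes 4, 2, 2, 1; the largest is 4 ≤ ⌊10/2⌋ = 5.
No neighbour of ivy does as well, so ivy is the unique centroid.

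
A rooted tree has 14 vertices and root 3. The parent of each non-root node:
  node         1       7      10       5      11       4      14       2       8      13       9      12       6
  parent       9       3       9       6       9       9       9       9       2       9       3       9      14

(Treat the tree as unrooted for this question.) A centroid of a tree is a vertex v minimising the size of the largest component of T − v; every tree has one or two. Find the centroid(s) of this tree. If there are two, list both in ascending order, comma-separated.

Delete 9: the remaining components have sizes 3, 2, 2, 1, 1, 1, 1, 1, 1. Max 3 ≤ 7, so 9 is a centroid.
Every other node leaves some component of size > 7, so the centroid is unique.

9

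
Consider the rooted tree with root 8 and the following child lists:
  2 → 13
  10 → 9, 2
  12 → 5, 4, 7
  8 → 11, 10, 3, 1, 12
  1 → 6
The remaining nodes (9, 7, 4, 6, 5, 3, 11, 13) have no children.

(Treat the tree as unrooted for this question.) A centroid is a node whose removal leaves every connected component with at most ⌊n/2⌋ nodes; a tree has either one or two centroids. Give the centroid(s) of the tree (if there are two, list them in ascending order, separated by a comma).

If 8 is removed the pieces have sizes 4, 4, 2, 1, 1, all ≤ ⌊13/2⌋ = 6.
Every other node leaves some component of size > 6, so the centroid is unique.

8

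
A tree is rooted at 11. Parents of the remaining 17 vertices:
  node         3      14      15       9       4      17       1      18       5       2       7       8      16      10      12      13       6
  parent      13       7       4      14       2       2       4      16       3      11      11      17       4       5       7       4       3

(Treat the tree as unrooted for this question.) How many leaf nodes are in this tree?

8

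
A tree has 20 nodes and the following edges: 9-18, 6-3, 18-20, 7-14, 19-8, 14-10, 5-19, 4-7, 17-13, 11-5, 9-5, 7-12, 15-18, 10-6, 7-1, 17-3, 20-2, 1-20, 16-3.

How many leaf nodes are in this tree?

Exactly 8 nodes have a single neighbour: 2, 4, 8, 11, 12, 13, 15, 16.

8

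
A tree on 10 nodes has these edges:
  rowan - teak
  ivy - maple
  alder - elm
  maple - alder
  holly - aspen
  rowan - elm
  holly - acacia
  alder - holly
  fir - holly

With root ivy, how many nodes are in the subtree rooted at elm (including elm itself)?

The subtree rooted at elm contains: elm, rowan, teak — 3 nodes.

3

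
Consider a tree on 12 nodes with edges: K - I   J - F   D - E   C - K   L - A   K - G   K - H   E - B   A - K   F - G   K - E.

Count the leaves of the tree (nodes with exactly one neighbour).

7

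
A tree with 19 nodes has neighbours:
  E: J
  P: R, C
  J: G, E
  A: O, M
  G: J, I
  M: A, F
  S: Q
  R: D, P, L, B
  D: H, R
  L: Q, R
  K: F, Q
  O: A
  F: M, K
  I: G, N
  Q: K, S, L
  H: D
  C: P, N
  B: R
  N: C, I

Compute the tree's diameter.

14

Starting from E, a farthest node is O at distance 14.
One longest path: E-J-G-I-N-C-P-R-L-Q-K-F-M-A-O.
So the diameter is 14.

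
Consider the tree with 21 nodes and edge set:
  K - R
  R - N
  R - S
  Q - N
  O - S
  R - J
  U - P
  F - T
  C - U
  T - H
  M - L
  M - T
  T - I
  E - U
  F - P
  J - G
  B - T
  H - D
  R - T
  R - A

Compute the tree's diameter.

Starting from E, a farthest node is Q at distance 7.
One longest path: E - U - P - F - T - R - N - Q.
So the diameter is 7.

7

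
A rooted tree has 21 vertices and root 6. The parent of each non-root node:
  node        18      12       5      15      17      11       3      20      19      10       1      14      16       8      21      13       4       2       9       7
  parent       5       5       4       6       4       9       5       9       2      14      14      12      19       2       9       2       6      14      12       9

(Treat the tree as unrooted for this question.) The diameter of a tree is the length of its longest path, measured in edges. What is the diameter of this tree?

BFS from 15 reaches 16 last, at distance 8; BFS from 16 confirms no node is farther.
Path: 15 – 6 – 4 – 5 – 12 – 14 – 2 – 19 – 16.

8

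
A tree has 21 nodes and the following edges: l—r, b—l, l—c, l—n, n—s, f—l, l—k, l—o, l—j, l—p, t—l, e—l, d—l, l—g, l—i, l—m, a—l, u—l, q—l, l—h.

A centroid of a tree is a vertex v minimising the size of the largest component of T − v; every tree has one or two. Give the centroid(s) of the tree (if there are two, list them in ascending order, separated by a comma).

Delete l: the remaining components have sizes 2, 1, 1, 1, 1, 1, 1, 1, 1, 1, 1, 1, 1, 1, 1, 1, 1, 1, 1. Max 2 ≤ 10, so l is a centroid.
Every other node leaves some component of size > 10, so the centroid is unique.

l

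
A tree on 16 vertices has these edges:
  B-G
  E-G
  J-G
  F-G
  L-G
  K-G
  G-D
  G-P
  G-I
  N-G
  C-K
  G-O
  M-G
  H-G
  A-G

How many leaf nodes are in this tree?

The leaves are A, B, C, D, E, F, H, I, J, L, M, N, O, P.
That is 14 leaves.

14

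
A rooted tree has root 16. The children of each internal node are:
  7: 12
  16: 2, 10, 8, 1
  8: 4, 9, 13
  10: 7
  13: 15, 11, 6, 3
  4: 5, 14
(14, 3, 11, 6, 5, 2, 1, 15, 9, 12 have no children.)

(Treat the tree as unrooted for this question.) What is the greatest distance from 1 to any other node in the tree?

Distances from 1 peak at 4, attained at 12 (3, 6, 14, 5, 15, 11 also at distance 4).
1 – 16 – 10 – 7 – 12

4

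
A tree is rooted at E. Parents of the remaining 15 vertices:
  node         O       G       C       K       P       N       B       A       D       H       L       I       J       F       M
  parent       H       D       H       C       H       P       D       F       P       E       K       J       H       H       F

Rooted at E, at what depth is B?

4

Climbing from B to the root: B → D → P → H → E. That's 4 steps.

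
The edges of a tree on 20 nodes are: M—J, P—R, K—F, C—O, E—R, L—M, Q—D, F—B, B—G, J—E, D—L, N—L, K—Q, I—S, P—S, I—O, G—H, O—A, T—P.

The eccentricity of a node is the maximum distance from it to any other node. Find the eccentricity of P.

12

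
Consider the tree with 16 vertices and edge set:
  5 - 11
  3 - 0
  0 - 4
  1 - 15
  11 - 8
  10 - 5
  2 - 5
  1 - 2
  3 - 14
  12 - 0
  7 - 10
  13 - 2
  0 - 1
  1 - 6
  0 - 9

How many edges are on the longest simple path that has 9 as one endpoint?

6

The node farthest from 9 is 7 (8 also at distance 6), via 9-0-1-2-5-10-7 — 6 edges.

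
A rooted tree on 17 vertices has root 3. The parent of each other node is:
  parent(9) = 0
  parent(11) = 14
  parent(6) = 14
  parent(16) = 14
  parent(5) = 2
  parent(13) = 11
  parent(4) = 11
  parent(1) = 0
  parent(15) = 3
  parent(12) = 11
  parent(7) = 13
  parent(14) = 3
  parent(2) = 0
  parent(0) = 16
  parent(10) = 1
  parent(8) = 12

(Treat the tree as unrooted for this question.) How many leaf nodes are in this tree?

8

Exactly 8 nodes have a single neighbour: 4, 5, 6, 7, 8, 9, 10, 15.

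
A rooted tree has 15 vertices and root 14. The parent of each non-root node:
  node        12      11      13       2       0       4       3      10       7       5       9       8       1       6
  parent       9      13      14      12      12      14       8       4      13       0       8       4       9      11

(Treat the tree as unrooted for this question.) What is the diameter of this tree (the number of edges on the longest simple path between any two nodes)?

A longest path is 6 – 11 – 13 – 14 – 4 – 8 – 9 – 12 – 0 – 5, with 9 edges.

9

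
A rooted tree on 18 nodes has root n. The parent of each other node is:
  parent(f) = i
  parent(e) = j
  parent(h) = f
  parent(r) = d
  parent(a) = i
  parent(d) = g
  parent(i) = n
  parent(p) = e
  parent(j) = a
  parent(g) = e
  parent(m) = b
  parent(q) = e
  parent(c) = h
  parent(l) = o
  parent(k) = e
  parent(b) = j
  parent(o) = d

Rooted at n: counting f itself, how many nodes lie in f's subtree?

f's subtree: {f, h, c}, size 3.

3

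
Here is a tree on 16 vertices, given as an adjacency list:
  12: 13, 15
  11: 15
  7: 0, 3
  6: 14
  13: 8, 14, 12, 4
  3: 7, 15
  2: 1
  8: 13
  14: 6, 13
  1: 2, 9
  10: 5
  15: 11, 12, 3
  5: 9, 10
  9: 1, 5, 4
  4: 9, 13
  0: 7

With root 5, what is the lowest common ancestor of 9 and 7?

9

9's ancestor chain is 9, 5 and 7's is 7, 3, 15, 12, 13, 4, 9, 5; they first meet at 9.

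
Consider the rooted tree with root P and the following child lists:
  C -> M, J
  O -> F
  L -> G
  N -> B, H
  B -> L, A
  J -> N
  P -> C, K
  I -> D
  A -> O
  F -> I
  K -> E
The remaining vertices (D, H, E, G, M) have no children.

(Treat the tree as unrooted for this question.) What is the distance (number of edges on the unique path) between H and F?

H–N–B–A–O–F: 5 edges.

5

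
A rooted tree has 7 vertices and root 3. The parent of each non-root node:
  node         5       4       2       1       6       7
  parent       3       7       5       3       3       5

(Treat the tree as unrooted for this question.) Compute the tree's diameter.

Starting from 4, a farthest node is 1 at distance 4.
One longest path: 4 - 7 - 5 - 3 - 1.
So the diameter is 4.

4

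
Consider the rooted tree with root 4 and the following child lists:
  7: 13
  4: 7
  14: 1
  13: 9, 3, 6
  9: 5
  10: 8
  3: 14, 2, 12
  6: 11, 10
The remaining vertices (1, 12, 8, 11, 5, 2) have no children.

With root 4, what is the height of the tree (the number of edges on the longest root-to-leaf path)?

A deepest node is 1, reached by 4 → 7 → 13 → 3 → 14 → 1.
That path has 5 edges, so the height is 5.

5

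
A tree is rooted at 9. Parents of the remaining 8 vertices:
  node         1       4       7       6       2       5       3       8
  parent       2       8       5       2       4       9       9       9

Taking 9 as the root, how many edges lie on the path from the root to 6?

4

9 – 8 – 4 – 2 – 6 — 4 edges.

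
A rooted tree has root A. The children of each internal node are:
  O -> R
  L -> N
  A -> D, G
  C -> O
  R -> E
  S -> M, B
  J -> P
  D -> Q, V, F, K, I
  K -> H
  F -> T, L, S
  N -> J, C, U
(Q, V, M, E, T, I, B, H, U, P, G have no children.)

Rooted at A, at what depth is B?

Path from A to B: A – D – F – S – B, which has 4 edges.

4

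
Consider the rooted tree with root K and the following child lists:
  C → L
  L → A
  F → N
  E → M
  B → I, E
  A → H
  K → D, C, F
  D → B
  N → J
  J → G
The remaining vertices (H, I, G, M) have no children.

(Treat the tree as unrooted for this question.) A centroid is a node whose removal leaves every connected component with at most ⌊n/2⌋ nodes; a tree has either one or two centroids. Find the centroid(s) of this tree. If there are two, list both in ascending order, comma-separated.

K

Delete K: the remaining components have sizes 5, 4, 4. Max 5 ≤ 7, so K is a centroid.
Every other node leaves some component of size > 7, so the centroid is unique.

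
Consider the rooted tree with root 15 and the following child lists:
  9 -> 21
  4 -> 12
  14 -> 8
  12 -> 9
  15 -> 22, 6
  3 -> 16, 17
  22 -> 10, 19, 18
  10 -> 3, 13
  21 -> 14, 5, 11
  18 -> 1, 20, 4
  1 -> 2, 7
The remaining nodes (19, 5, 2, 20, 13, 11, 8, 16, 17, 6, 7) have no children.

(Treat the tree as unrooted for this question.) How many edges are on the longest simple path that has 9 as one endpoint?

A farthest node from 9 is 17 (16 also at distance 7).
The path 9–12–4–18–22–10–3–17 has 7 edges.

7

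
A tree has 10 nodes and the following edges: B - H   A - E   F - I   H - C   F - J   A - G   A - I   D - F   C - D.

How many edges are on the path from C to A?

C - D - F - I - A: 4 edges.

4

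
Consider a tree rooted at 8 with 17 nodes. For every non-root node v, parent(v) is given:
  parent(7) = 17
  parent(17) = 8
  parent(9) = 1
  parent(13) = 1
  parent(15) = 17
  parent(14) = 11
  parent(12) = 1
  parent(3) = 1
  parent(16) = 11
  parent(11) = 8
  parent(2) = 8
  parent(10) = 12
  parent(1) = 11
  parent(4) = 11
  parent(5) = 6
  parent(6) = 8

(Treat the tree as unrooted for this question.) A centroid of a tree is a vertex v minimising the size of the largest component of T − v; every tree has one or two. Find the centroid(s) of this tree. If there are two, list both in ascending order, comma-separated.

11

If 11 is removed the pieces have sizes 7, 6, 1, 1, 1, all ≤ ⌊17/2⌋ = 8.
Every other node leaves some component of size > 8, so the centroid is unique.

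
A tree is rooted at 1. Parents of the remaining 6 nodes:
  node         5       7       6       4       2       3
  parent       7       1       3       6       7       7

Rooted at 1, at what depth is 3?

Path from 1 to 3: 1 → 7 → 3, which has 2 edges.

2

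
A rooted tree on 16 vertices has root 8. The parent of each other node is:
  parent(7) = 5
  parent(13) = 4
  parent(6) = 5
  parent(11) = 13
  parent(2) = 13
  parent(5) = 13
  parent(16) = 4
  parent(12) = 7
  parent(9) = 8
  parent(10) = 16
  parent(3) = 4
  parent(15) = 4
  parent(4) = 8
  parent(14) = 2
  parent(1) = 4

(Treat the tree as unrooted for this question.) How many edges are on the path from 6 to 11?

The path is 6 – 5 – 13 – 11, which has 3 edges.

3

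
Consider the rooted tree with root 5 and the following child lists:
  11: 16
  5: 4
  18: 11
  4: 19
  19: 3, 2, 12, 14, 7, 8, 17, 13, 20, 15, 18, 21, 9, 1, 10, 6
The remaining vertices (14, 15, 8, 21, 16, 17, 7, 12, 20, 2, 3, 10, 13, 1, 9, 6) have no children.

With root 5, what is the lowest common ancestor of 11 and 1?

Ancestors of 11 (toward the root): 11, 18, 19, 4, 5.
Ancestors of 1: 1, 19, 4, 5.
The deepest node appearing in both lists is 19.

19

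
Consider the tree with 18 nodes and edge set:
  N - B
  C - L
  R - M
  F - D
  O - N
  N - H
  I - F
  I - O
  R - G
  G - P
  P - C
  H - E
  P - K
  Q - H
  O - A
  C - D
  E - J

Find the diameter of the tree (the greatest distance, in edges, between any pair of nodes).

12

BFS from J reaches M last, at distance 12; BFS from M confirms no node is farther.
Path: J – E – H – N – O – I – F – D – C – P – G – R – M.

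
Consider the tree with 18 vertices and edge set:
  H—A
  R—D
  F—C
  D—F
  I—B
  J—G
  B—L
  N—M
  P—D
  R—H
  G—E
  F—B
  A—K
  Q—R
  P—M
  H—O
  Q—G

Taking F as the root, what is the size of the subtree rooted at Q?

4

Descendants of Q (including itself): Q, G, E, J. That's 4.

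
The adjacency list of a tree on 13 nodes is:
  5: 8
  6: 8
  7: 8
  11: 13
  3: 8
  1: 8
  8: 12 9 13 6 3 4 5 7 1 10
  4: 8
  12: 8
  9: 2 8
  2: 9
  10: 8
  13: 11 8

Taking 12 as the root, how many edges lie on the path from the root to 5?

Path from 12 to 5: 12–8–5, which has 2 edges.

2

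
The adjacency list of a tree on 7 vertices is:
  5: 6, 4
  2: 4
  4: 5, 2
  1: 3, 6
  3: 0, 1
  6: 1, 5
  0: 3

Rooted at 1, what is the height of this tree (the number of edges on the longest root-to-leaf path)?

A deepest node is 2, reached by 1–6–5–4–2.
That path has 4 edges, so the height is 4.

4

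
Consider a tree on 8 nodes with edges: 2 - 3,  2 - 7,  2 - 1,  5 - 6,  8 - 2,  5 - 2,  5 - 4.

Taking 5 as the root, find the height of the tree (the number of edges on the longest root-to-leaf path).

A deepest node is 8, reached by 5 – 2 – 8.
That path has 2 edges, so the height is 2.

2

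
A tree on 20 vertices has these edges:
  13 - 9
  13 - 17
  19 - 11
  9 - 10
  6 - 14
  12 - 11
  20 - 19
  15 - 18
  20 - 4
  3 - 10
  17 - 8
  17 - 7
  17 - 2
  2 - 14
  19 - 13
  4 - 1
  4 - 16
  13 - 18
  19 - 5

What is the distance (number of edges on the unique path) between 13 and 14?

3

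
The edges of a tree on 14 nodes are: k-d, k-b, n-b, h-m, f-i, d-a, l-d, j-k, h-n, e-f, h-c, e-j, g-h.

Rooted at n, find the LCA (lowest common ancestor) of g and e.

Path g→root: g h n; path e→root: e j k b n.
First common node: n.

n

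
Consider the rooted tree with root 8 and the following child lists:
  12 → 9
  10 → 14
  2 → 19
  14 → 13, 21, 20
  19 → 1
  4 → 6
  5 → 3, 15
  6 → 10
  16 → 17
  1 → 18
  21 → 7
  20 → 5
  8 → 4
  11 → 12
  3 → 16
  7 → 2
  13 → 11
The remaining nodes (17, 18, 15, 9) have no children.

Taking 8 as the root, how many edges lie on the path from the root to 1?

9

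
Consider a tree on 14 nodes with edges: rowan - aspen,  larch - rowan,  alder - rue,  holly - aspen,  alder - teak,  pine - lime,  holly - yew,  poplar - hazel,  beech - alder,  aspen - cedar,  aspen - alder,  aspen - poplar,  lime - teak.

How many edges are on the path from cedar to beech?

3

The path is cedar – aspen – alder – beech, which has 3 edges.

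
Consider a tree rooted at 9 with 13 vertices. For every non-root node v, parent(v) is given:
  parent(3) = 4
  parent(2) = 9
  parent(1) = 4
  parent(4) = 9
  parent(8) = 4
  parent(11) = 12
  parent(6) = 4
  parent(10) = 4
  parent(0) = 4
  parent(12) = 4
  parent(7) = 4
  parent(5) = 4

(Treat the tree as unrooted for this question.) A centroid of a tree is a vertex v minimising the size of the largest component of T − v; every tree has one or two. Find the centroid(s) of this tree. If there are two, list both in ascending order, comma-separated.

4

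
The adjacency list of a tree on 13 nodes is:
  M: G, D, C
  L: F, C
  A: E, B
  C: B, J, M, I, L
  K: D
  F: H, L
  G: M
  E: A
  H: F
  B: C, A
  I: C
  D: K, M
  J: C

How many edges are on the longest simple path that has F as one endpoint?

A farthest node from F is K (E also at distance 5).
The path F-L-C-M-D-K has 5 edges.

5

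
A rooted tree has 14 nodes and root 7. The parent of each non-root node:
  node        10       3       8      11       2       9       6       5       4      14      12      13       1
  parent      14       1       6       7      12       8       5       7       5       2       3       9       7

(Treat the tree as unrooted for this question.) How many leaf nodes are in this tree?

The leaves are 4, 10, 11, 13.
That is 4 leaves.

4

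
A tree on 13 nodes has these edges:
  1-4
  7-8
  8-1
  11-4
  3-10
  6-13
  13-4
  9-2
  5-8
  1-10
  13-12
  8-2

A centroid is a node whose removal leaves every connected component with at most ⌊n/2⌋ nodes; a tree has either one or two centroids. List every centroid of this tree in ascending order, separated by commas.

1

Delete 1: the remaining components have sizes 5, 5, 2. Max 5 ≤ 6, so 1 is a centroid.
Every other node leaves some component of size > 6, so the centroid is unique.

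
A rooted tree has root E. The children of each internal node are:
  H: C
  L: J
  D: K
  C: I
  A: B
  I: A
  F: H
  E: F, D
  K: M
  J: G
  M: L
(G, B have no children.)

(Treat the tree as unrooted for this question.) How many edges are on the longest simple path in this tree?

BFS from B reaches G last, at distance 12; BFS from G confirms no node is farther.
Path: B-A-I-C-H-F-E-D-K-M-L-J-G.

12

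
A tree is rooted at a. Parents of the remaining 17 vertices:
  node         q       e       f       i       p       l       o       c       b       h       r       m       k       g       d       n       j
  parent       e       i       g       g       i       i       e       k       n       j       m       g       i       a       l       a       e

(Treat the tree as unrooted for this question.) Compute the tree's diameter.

BFS from b reaches h last, at distance 7; BFS from h confirms no node is farther.
Path: b – n – a – g – i – e – j – h.

7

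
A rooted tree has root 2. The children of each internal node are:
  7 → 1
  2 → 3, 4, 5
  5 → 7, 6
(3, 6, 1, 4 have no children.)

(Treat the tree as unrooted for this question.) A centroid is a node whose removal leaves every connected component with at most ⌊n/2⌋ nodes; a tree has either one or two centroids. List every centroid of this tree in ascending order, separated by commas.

Delete 5: the remaining components have sizes 3, 2, 1. Max 3 ≤ 3, so 5 is a centroid.
Every other node leaves some component of size > 3, so the centroid is unique.

5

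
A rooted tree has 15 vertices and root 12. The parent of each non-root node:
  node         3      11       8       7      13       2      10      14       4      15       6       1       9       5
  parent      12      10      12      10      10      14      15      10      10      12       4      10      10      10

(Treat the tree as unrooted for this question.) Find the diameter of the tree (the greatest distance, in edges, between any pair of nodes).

Starting from 3, a farthest node is 2 at distance 5.
One longest path: 3 – 12 – 15 – 10 – 14 – 2.
So the diameter is 5.

5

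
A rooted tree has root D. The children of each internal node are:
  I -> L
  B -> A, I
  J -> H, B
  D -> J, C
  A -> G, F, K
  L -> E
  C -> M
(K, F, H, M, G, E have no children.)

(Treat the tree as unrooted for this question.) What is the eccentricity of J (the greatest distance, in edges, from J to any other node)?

Distances from J peak at 4, attained at E.
J-B-I-L-E

4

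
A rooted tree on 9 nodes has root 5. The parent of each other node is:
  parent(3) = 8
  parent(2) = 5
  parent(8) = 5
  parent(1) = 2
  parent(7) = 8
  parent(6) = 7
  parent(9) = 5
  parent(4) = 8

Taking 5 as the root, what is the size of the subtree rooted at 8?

The subtree rooted at 8 contains: 8, 7, 4, 3, 6 — 5 nodes.

5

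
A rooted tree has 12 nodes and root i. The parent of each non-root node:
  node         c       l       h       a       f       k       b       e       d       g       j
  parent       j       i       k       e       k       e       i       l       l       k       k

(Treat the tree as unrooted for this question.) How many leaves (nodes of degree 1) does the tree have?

7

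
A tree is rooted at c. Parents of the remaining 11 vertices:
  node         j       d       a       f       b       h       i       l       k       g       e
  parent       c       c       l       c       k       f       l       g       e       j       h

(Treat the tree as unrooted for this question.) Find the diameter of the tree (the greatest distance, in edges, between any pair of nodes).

Starting from a, a farthest node is b at distance 9.
One longest path: a–l–g–j–c–f–h–e–k–b.
So the diameter is 9.

9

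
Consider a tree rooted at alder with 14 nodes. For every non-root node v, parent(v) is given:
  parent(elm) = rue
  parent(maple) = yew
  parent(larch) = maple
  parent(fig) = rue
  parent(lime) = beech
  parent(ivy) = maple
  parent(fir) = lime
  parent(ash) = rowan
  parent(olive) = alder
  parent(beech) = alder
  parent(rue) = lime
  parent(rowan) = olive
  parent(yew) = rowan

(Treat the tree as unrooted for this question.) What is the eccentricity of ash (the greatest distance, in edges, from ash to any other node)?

7

Distances from ash peak at 7, attained at fig (elm also at distance 7).
ash-rowan-olive-alder-beech-lime-rue-fig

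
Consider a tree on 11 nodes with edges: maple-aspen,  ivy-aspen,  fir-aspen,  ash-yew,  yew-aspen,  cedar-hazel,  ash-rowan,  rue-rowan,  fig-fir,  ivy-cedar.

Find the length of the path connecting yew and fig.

3

The path is yew–aspen–fir–fig, which has 3 edges.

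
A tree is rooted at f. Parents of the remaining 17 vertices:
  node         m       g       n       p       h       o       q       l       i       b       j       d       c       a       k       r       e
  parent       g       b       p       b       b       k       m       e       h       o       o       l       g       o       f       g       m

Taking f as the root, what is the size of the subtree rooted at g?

8

g's subtree: {g, m, r, c, q, e, l, d}, size 8.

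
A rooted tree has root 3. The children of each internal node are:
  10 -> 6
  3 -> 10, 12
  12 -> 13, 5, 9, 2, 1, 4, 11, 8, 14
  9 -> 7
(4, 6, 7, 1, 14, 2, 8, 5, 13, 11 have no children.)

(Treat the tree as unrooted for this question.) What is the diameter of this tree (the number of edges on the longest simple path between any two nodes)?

5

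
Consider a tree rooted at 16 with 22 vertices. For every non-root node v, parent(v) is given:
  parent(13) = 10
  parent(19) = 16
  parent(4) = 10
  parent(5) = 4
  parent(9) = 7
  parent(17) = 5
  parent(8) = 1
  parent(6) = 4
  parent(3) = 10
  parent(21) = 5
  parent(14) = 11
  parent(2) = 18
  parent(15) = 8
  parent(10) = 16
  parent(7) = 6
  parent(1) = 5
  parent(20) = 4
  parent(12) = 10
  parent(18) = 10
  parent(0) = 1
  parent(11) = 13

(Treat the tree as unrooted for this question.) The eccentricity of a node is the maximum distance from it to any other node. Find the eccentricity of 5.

5

A farthest node from 5 is 14.
The path 5–4–10–13–11–14 has 5 edges.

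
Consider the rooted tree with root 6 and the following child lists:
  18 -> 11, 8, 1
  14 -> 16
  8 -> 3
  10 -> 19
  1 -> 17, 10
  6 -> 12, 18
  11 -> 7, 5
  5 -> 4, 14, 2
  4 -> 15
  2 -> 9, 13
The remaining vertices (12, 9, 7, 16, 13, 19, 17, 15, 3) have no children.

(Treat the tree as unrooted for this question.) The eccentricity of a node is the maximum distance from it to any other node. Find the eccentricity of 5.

5

A farthest node from 5 is 19.
The path 5 – 11 – 18 – 1 – 10 – 19 has 5 edges.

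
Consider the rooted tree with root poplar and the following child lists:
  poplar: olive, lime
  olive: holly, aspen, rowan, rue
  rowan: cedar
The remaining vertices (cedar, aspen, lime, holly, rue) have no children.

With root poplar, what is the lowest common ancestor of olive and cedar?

olive's ancestor chain is olive, poplar and cedar's is cedar, rowan, olive, poplar; they first meet at olive.

olive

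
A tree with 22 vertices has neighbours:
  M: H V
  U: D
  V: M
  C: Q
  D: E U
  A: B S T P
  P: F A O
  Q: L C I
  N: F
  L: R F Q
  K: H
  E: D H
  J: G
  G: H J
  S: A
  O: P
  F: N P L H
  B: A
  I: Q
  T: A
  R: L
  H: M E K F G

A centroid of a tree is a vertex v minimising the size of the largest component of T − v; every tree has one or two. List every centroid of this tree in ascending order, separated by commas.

F

Delete F: the remaining components have sizes 9, 6, 5, 1. Max 9 ≤ 11, so F is a centroid.
Every other node leaves some component of size > 11, so the centroid is unique.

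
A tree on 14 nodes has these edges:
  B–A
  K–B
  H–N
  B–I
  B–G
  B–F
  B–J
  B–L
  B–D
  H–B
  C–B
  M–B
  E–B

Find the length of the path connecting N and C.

3

N – H – B – C: 3 edges.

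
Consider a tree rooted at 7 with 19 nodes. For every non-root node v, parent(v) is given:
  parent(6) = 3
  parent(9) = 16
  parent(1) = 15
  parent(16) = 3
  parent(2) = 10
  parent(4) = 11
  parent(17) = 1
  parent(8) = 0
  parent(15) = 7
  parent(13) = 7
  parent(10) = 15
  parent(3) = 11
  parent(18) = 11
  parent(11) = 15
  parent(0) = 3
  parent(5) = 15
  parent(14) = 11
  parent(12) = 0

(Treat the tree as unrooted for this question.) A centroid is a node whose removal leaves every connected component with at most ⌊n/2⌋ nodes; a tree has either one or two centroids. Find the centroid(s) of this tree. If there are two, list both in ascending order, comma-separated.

If 11 is removed the pieces have sizes 8, 7, 1, 1, 1, all ≤ ⌊19/2⌋ = 9.
Every other node leaves some component of size > 9, so the centroid is unique.

11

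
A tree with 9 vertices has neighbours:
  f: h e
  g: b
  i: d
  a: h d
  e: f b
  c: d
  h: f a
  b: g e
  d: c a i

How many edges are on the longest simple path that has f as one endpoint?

4

Distances from f peak at 4, attained at c (i also at distance 4).
f–h–a–d–c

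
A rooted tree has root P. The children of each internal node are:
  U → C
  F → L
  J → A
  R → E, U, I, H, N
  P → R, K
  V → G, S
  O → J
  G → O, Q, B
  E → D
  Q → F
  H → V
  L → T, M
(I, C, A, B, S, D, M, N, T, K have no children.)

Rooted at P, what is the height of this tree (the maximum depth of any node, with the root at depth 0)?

The longest root-to-leaf path is P → R → H → V → G → Q → F → L → M (8 edges).

8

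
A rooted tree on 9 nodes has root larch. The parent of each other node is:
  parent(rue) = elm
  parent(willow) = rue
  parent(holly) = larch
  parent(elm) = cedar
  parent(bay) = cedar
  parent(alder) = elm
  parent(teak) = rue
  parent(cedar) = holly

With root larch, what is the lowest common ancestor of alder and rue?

alder's ancestor chain is alder, elm, cedar, holly, larch and rue's is rue, elm, cedar, holly, larch; they first meet at elm.

elm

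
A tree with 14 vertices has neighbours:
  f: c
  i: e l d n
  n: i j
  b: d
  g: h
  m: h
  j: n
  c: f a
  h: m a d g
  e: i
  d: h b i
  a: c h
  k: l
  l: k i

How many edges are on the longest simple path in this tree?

7

BFS from k reaches f last, at distance 7; BFS from f confirms no node is farther.
Path: k – l – i – d – h – a – c – f.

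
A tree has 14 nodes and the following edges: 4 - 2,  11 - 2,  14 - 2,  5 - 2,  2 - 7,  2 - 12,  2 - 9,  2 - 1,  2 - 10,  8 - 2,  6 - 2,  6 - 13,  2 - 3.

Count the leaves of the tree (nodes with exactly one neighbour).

12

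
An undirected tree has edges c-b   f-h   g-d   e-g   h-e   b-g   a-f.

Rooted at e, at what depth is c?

3

Path from e to c: e – g – b – c, which has 3 edges.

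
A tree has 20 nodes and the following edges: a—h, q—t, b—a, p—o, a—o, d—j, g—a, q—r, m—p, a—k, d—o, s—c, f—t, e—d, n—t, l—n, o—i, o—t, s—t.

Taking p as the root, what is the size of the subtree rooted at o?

18

Descendants of o (including itself): o, t, d, a, i, q, s, f, n, j, e, g, b, k, h, r, c, l. That's 18.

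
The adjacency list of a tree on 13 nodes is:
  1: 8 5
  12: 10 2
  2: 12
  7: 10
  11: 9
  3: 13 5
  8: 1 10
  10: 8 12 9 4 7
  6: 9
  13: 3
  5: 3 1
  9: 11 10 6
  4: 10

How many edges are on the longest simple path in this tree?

7

Starting from 13, a farthest node is 6 at distance 7.
One longest path: 13–3–5–1–8–10–9–6.
So the diameter is 7.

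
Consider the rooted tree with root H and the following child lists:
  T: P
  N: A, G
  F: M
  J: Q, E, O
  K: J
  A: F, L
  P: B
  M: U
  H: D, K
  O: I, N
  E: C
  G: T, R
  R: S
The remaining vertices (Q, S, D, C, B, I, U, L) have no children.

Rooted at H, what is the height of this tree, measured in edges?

B sits deepest: H-K-J-O-N-G-T-P-B — 8 edges from the root.

8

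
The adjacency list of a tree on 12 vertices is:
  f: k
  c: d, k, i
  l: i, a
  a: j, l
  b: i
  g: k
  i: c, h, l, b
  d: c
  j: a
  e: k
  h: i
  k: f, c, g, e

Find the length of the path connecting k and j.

Walking from k: k – c – i – l – a – j. Length 5.

5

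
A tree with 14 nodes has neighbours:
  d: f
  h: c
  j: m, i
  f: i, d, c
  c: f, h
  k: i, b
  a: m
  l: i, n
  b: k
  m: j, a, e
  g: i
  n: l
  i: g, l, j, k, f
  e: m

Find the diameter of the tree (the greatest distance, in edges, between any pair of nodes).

6

A longest path is h - c - f - i - j - m - a, with 6 edges.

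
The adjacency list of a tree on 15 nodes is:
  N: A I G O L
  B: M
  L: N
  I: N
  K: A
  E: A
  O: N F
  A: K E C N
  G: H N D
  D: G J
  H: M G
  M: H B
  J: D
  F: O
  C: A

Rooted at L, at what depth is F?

Path from L to F: L – N – O – F, which has 3 edges.

3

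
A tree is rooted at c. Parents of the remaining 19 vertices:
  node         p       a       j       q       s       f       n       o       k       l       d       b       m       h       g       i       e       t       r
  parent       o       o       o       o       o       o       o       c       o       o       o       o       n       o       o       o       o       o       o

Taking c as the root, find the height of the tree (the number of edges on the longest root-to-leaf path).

m sits deepest: c-o-n-m — 3 edges from the root.

3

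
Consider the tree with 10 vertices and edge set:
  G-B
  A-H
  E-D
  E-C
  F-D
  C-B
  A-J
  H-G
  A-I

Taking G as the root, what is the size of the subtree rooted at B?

5

B's subtree: {B, C, E, D, F}, size 5.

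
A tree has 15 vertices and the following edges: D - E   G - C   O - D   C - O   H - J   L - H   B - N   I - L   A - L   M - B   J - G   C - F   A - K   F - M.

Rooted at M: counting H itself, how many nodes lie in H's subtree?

5

The subtree rooted at H contains: H, L, A, I, K — 5 nodes.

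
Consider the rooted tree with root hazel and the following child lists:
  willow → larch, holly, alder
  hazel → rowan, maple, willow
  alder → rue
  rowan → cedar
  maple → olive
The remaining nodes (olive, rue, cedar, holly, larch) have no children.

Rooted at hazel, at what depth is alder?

hazel → willow → alder — 2 edges.

2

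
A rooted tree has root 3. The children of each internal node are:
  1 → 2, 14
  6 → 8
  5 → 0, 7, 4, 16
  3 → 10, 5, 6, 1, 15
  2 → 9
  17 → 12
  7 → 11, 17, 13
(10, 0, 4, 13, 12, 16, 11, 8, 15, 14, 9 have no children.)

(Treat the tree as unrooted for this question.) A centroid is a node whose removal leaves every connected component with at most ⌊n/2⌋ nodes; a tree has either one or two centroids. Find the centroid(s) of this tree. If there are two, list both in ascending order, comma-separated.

3, 5

Delete 5: the remaining components have sizes 9, 5, 1, 1, 1. Max 9 ≤ 9, so 5 is a centroid.
Its neighbour 3 also leaves a largest component of size 9, so both are centroids.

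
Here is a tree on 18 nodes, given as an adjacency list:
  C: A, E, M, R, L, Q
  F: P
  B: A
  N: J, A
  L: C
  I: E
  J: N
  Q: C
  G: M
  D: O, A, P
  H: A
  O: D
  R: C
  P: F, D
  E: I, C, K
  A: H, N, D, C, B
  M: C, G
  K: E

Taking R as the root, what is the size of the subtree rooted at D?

4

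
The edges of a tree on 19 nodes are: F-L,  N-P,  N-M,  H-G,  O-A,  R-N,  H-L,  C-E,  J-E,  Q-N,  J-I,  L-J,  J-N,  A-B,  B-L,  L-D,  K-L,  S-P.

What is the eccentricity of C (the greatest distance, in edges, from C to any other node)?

6

Distances from C peak at 6, attained at O.
C–E–J–L–B–A–O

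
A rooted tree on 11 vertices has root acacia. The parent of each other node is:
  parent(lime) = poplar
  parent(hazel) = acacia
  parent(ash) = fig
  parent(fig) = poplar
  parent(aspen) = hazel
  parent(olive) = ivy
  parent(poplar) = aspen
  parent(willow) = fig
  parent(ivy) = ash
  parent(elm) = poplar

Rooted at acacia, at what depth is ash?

Climbing from ash to the root: ash – fig – poplar – aspen – hazel – acacia. That's 5 steps.

5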